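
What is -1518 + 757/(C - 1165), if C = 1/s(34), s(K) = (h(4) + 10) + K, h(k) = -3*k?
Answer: -56613746/37279 ≈ -1518.7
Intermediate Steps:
s(K) = -2 + K (s(K) = (-3*4 + 10) + K = (-12 + 10) + K = -2 + K)
C = 1/32 (C = 1/(-2 + 34) = 1/32 ≈ 0.031250)
-1518 + 757/(C - 1165) = -1518 + 757/(1/32 - 1165) = -1518 + 757/(-37279/32) = -1518 - 32/37279*757 = -1518 - 24224/37279 = -56613746/37279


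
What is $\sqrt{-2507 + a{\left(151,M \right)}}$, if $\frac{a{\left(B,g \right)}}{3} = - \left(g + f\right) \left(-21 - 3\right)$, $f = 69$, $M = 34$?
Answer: $\sqrt{4909} \approx 70.064$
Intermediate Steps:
$a{\left(B,g \right)} = 4968 + 72 g$ ($a{\left(B,g \right)} = 3 \left(- \left(g + 69\right) \left(-21 - 3\right)\right) = 3 \left(- \left(69 + g\right) \left(-24\right)\right) = 3 \left(- (-1656 - 24 g)\right) = 3 \left(1656 + 24 g\right) = 4968 + 72 g$)
$\sqrt{-2507 + a{\left(151,M \right)}} = \sqrt{-2507 + \left(4968 + 72 \cdot 34\right)} = \sqrt{-2507 + \left(4968 + 2448\right)} = \sqrt{-2507 + 7416} = \sqrt{4909}$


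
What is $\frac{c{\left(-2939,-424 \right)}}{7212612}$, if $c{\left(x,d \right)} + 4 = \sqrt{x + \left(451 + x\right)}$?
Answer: $- \frac{1}{1803153} + \frac{3 i \sqrt{67}}{2404204} \approx -5.5458 \cdot 10^{-7} + 1.0214 \cdot 10^{-5} i$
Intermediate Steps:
$c{\left(x,d \right)} = -4 + \sqrt{451 + 2 x}$ ($c{\left(x,d \right)} = -4 + \sqrt{x + \left(451 + x\right)} = -4 + \sqrt{451 + 2 x}$)
$\frac{c{\left(-2939,-424 \right)}}{7212612} = \frac{-4 + \sqrt{451 + 2 \left(-2939\right)}}{7212612} = \left(-4 + \sqrt{451 - 5878}\right) \frac{1}{7212612} = \left(-4 + \sqrt{-5427}\right) \frac{1}{7212612} = \left(-4 + 9 i \sqrt{67}\right) \frac{1}{7212612} = - \frac{1}{1803153} + \frac{3 i \sqrt{67}}{2404204}$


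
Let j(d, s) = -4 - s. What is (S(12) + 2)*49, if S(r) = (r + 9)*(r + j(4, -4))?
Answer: 12446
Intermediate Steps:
S(r) = r*(9 + r) (S(r) = (r + 9)*(r + (-4 - 1*(-4))) = (9 + r)*(r + (-4 + 4)) = (9 + r)*(r + 0) = (9 + r)*r = r*(9 + r))
(S(12) + 2)*49 = (12*(9 + 12) + 2)*49 = (12*21 + 2)*49 = (252 + 2)*49 = 254*49 = 12446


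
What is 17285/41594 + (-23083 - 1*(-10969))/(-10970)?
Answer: 346743083/228143090 ≈ 1.5198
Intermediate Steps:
17285/41594 + (-23083 - 1*(-10969))/(-10970) = 17285*(1/41594) + (-23083 + 10969)*(-1/10970) = 17285/41594 - 12114*(-1/10970) = 17285/41594 + 6057/5485 = 346743083/228143090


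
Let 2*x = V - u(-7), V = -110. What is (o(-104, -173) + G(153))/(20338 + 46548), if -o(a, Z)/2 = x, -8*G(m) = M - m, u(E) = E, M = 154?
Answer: 823/535088 ≈ 0.0015381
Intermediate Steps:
G(m) = -77/4 + m/8 (G(m) = -(154 - m)/8 = -77/4 + m/8)
x = -103/2 (x = (-110 - 1*(-7))/2 = (-110 + 7)/2 = (½)*(-103) = -103/2 ≈ -51.500)
o(a, Z) = 103 (o(a, Z) = -2*(-103/2) = 103)
(o(-104, -173) + G(153))/(20338 + 46548) = (103 + (-77/4 + (⅛)*153))/(20338 + 46548) = (103 + (-77/4 + 153/8))/66886 = (103 - ⅛)*(1/66886) = (823/8)*(1/66886) = 823/535088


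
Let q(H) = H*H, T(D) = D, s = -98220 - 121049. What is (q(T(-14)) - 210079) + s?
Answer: -429152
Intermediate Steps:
s = -219269
q(H) = H**2
(q(T(-14)) - 210079) + s = ((-14)**2 - 210079) - 219269 = (196 - 210079) - 219269 = -209883 - 219269 = -429152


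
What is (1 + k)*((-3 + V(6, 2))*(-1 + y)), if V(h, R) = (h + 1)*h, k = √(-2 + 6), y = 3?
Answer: 234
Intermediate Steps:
k = 2 (k = √4 = 2)
V(h, R) = h*(1 + h) (V(h, R) = (1 + h)*h = h*(1 + h))
(1 + k)*((-3 + V(6, 2))*(-1 + y)) = (1 + 2)*((-3 + 6*(1 + 6))*(-1 + 3)) = 3*((-3 + 6*7)*2) = 3*((-3 + 42)*2) = 3*(39*2) = 3*78 = 234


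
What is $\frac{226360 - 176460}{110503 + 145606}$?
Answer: $\frac{49900}{256109} \approx 0.19484$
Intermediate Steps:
$\frac{226360 - 176460}{110503 + 145606} = \frac{49900}{256109}$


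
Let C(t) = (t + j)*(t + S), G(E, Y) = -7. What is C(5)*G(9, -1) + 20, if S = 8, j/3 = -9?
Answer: 2022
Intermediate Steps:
j = -27 (j = 3*(-9) = -27)
C(t) = (-27 + t)*(8 + t) (C(t) = (t - 27)*(t + 8) = (-27 + t)*(8 + t))
C(5)*G(9, -1) + 20 = (-216 + 5² - 19*5)*(-7) + 20 = (-216 + 25 - 95)*(-7) + 20 = -286*(-7) + 20 = 2002 + 20 = 2022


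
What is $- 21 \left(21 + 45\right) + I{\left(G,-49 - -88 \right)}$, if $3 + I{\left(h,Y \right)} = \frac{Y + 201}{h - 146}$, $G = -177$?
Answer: $- \frac{448887}{323} \approx -1389.7$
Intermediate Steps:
$I{\left(h,Y \right)} = -3 + \frac{201 + Y}{-146 + h}$ ($I{\left(h,Y \right)} = -3 + \frac{Y + 201}{h - 146} = -3 + \frac{201 + Y}{-146 + h}$)
$- 21 \left(21 + 45\right) + I{\left(G,-49 - -88 \right)} = - 21 \left(21 + 45\right) + \frac{639 - -39 - -531}{-146 - 177} = \left(-21\right) 66 + \frac{639 + \left(-49 + 88\right) + 531}{-323} = -1386 - \frac{639 + 39 + 531}{323} = -1386 - \frac{1209}{323} = - \frac{448887}{323}$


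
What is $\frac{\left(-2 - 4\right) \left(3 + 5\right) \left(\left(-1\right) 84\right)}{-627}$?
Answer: $- \frac{1344}{209} \approx -6.4306$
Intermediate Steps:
$\frac{\left(-2 - 4\right) \left(3 + 5\right) \left(\left(-1\right) 84\right)}{-627} = \left(-6\right) 8 \left(-84\right) \left(- \frac{1}{627}\right) = \left(-48\right) \left(-84\right) \left(- \frac{1}{627}\right) = 4032 \left(- \frac{1}{627}\right) = - \frac{1344}{209}$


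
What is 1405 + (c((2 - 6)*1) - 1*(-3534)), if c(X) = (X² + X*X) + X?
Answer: 4967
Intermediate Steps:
c(X) = X + 2*X² (c(X) = (X² + X²) + X = 2*X² + X = X + 2*X²)
1405 + (c((2 - 6)*1) - 1*(-3534)) = 1405 + (((2 - 6)*1)*(1 + 2*((2 - 6)*1)) - 1*(-3534)) = 1405 + ((-4*1)*(1 + 2*(-4*1)) + 3534) = 1405 + (-4*(1 + 2*(-4)) + 3534) = 1405 + (-4*(1 - 8) + 3534) = 1405 + (-4*(-7) + 3534) = 1405 + (28 + 3534) = 1405 + 3562 = 4967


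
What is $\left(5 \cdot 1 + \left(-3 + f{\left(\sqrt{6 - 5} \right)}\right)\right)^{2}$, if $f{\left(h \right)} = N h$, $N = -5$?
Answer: $9$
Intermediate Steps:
$f{\left(h \right)} = - 5 h$
$\left(5 \cdot 1 + \left(-3 + f{\left(\sqrt{6 - 5} \right)}\right)\right)^{2} = \left(5 \cdot 1 - \left(3 + 5 \sqrt{6 - 5}\right)\right)^{2} = \left(5 - \left(3 + 5 \sqrt{1}\right)\right)^{2} = \left(5 - 8\right)^{2} = \left(-3\right)^{2} = 9$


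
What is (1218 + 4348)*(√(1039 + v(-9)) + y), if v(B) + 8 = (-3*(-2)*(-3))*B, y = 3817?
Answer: 21245422 + 5566*√1193 ≈ 2.1438e+7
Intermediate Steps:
v(B) = -8 - 18*B (v(B) = -8 + (-3*(-2)*(-3))*B = -8 + (6*(-3))*B = -8 - 18*B)
(1218 + 4348)*(√(1039 + v(-9)) + y) = (1218 + 4348)*(√(1039 + (-8 - 18*(-9))) + 3817) = 5566*(√(1039 + (-8 + 162)) + 3817) = 5566*(√(1039 + 154) + 3817) = 5566*(√1193 + 3817) = 5566*(3817 + √1193) = 21245422 + 5566*√1193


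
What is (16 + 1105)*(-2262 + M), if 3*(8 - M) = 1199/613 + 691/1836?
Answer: -8534217350123/3376404 ≈ -2.5276e+6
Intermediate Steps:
M = 24386285/3376404 (M = 8 - (1199/613 + 691/1836)/3 = 8 - ⅓*2624947/1125468 = 8 - 2624947/3376404 = 24386285/3376404 ≈ 7.2226)
(16 + 1105)*(-2262 + M) = (16 + 1105)*(-2262 + 24386285/3376404) = 1121*(-7613039563/3376404) = -8534217350123/3376404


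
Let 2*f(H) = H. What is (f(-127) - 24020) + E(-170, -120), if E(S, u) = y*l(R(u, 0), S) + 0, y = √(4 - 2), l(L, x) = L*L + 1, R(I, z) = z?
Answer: -48167/2 + √2 ≈ -24082.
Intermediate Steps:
f(H) = H/2
l(L, x) = 1 + L² (l(L, x) = L² + 1 = 1 + L²)
y = √2 ≈ 1.4142
E(S, u) = √2 (E(S, u) = √2*(1 + 0²) + 0 = √2*(1 + 0) + 0 = √2*1 + 0 = √2 + 0 = √2)
(f(-127) - 24020) + E(-170, -120) = ((½)*(-127) - 24020) + √2 = (-127/2 - 24020) + √2 = -48167/2 + √2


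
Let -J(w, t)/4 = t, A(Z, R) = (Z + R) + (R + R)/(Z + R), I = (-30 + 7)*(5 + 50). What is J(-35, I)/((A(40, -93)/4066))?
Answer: -1090419880/2623 ≈ -4.1572e+5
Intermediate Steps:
I = -1265 (I = -23*55 = -1265)
A(Z, R) = R + Z + 2*R/(R + Z) (A(Z, R) = (R + Z) + (2*R)/(R + Z) = (R + Z) + 2*R/(R + Z) = R + Z + 2*R/(R + Z))
J(w, t) = -4*t
J(-35, I)/((A(40, -93)/4066)) = (-4*(-1265))/(((((-93)² + 40² + 2*(-93) + 2*(-93)*40)/(-93 + 40))/4066)) = 5060/((((8649 + 1600 - 186 - 7440)/(-53))*(1/4066))) = 5060/((-1/53*2623*(1/4066))) = 5060/((-2623/53*1/4066)) = 5060/(-2623/215498) = 5060*(-215498/2623) = -1090419880/2623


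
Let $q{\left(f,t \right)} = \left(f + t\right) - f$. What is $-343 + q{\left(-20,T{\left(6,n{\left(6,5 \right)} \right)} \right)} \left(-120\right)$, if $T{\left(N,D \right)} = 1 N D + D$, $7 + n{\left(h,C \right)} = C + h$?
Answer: $-3703$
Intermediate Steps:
$n{\left(h,C \right)} = -7 + C + h$ ($n{\left(h,C \right)} = -7 + \left(C + h\right) = -7 + C + h$)
$T{\left(N,D \right)} = D + D N$ ($T{\left(N,D \right)} = N D + D = D N + D = D + D N$)
$q{\left(f,t \right)} = t$
$-343 + q{\left(-20,T{\left(6,n{\left(6,5 \right)} \right)} \right)} \left(-120\right) = -343 + \left(-7 + 5 + 6\right) \left(1 + 6\right) \left(-120\right) = -343 + 4 \cdot 7 \left(-120\right) = -343 + 28 \left(-120\right) = -343 - 3360 = -3703$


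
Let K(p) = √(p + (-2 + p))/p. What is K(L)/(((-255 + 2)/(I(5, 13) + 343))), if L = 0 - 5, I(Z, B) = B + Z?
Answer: 722*I*√3/1265 ≈ 0.98857*I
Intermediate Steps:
L = -5
K(p) = √(-2 + 2*p)/p
K(L)/(((-255 + 2)/(I(5, 13) + 343))) = (√(-2 + 2*(-5))/(-5))/(((-255 + 2)/((13 + 5) + 343))) = (-√(-2 - 10)/5)/((-253/(18 + 343))) = (-2*I*√3/5)/((-253/361)) = (-2*I*√3/5)/((-253*1/361)) = (-2*I*√3/5)/(-253/361) = -2*I*√3/5*(-361/253) = 722*I*√3/1265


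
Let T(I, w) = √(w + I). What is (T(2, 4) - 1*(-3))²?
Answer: (3 + √6)² ≈ 29.697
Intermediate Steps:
T(I, w) = √(I + w)
(T(2, 4) - 1*(-3))² = (√(2 + 4) - 1*(-3))² = (√6 + 3)² = (3 + √6)²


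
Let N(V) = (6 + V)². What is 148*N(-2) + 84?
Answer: 2452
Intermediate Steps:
148*N(-2) + 84 = 148*(6 - 2)² + 84 = 148*4² + 84 = 148*16 + 84 = 2368 + 84 = 2452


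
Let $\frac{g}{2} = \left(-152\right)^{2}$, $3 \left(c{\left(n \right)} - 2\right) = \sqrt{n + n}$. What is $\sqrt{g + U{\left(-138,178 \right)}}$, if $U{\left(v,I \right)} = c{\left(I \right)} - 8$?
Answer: $\frac{\sqrt{415818 + 6 \sqrt{89}}}{3} \approx 214.96$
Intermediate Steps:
$c{\left(n \right)} = 2 + \frac{\sqrt{2} \sqrt{n}}{3}$ ($c{\left(n \right)} = 2 + \frac{\sqrt{n + n}}{3} = 2 + \frac{\sqrt{2 n}}{3} = 2 + \frac{\sqrt{2} \sqrt{n}}{3}$)
$U{\left(v,I \right)} = -6 + \frac{\sqrt{2} \sqrt{I}}{3}$ ($U{\left(v,I \right)} = \left(2 + \frac{\sqrt{2} \sqrt{I}}{3}\right) - 8 = -6 + \frac{\sqrt{2} \sqrt{I}}{3}$)
$g = 46208$ ($g = 2 \left(-152\right)^{2} = 2 \cdot 23104 = 46208$)
$\sqrt{g + U{\left(-138,178 \right)}} = \sqrt{46208 - \left(6 - \frac{\sqrt{2} \sqrt{178}}{3}\right)} = \sqrt{46208 - \left(6 - \frac{2 \sqrt{89}}{3}\right)} = \sqrt{46202 + \frac{2 \sqrt{89}}{3}}$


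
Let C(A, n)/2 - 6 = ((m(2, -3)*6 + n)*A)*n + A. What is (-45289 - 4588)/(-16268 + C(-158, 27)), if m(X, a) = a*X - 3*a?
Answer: 49877/400512 ≈ 0.12453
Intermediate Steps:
m(X, a) = -3*a + X*a (m(X, a) = X*a - 3*a = -3*a + X*a)
C(A, n) = 12 + 2*A + 2*A*n*(18 + n) (C(A, n) = 12 + 2*(((-3*(-3 + 2)*6 + n)*A)*n + A) = 12 + 2*(((-3*(-1)*6 + n)*A)*n + A) = 12 + 2*(((3*6 + n)*A)*n + A) = 12 + 2*(((18 + n)*A)*n + A) = 12 + 2*((A*(18 + n))*n + A) = 12 + 2*(A*n*(18 + n) + A) = 12 + 2*(A + A*n*(18 + n)) = 12 + (2*A + 2*A*n*(18 + n)) = 12 + 2*A + 2*A*n*(18 + n))
(-45289 - 4588)/(-16268 + C(-158, 27)) = (-45289 - 4588)/(-16268 + (12 + 2*(-158) + 2*(-158)*27² + 36*(-158)*27)) = -49877/(-16268 + (12 - 316 + 2*(-158)*729 - 153576)) = -49877/(-16268 + (12 - 316 - 230364 - 153576)) = -49877/(-16268 - 384244) = -49877/(-400512) = -49877*(-1/400512) = 49877/400512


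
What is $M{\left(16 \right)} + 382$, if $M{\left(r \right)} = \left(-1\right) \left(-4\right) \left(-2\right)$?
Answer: $374$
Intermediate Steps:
$M{\left(r \right)} = -8$ ($M{\left(r \right)} = 4 \left(-2\right) = -8$)
$M{\left(16 \right)} + 382 = -8 + 382 = 374$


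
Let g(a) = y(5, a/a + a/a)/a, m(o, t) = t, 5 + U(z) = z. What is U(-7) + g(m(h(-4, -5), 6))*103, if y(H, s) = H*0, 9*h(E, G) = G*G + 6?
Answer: -12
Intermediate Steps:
h(E, G) = ⅔ + G²/9 (h(E, G) = (G*G + 6)/9 = (G² + 6)/9 = (6 + G²)/9 = ⅔ + G²/9)
U(z) = -5 + z
y(H, s) = 0
g(a) = 0 (g(a) = 0/a = 0)
U(-7) + g(m(h(-4, -5), 6))*103 = (-5 - 7) + 0*103 = -12 + 0 = -12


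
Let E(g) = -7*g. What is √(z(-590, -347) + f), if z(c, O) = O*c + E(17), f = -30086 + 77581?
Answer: √252106 ≈ 502.10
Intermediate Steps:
f = 47495
z(c, O) = -119 + O*c (z(c, O) = O*c - 7*17 = O*c - 119 = -119 + O*c)
√(z(-590, -347) + f) = √((-119 - 347*(-590)) + 47495) = √((-119 + 204730) + 47495) = √(204611 + 47495) = √252106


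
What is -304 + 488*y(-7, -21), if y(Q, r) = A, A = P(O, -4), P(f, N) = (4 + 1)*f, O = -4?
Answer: -10064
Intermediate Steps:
P(f, N) = 5*f
A = -20 (A = 5*(-4) = -20)
y(Q, r) = -20
-304 + 488*y(-7, -21) = -304 + 488*(-20) = -304 - 9760 = -10064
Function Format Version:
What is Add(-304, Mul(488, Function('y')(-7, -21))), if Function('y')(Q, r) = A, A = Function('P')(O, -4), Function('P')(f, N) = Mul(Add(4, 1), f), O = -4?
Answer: -10064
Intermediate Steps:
Function('P')(f, N) = Mul(5, f)
A = -20 (A = Mul(5, -4) = -20)
Function('y')(Q, r) = -20
Add(-304, Mul(488, Function('y')(-7, -21))) = Add(-304, Mul(488, -20)) = Add(-304, -9760) = -10064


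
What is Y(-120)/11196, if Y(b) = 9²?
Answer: 9/1244 ≈ 0.0072347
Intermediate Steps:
Y(b) = 81
Y(-120)/11196 = 81/11196 = 81*(1/11196) = 9/1244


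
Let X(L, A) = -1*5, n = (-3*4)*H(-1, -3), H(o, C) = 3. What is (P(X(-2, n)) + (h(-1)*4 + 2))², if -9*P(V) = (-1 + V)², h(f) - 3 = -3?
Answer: 4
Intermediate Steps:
h(f) = 0 (h(f) = 3 - 3 = 0)
n = -36 (n = -3*4*3 = -12*3 = -36)
X(L, A) = -5
P(V) = -(-1 + V)²/9
(P(X(-2, n)) + (h(-1)*4 + 2))² = (-(-1 - 5)²/9 + (0*4 + 2))² = (-⅑*(-6)² + (0 + 2))² = (-⅑*36 + 2)² = (-4 + 2)² = (-2)² = 4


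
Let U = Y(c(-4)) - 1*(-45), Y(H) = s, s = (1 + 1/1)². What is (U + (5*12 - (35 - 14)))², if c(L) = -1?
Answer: 7744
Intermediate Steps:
s = 4 (s = (1 + 1)² = 2² = 4)
Y(H) = 4
U = 49 (U = 4 - 1*(-45) = 4 + 45 = 49)
(U + (5*12 - (35 - 14)))² = (49 + (5*12 - (35 - 14)))² = (49 + (60 - 1*21))² = (49 + (60 - 21))² = (49 + 39)² = 88² = 7744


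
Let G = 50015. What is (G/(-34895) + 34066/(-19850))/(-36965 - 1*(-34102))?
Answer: 31164726/28330029175 ≈ 0.0011001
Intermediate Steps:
(G/(-34895) + 34066/(-19850))/(-36965 - 1*(-34102)) = (50015/(-34895) + 34066/(-19850))/(-36965 - 1*(-34102)) = (50015*(-1/34895) + 34066*(-1/19850))/(-36965 + 34102) = (-1429/997 - 17033/9925)/(-2863) = -31164726/9895225*(-1/2863) = 31164726/28330029175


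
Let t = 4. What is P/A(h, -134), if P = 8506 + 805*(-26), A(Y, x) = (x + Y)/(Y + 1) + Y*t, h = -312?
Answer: 1931932/193841 ≈ 9.9666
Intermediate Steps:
A(Y, x) = 4*Y + (Y + x)/(1 + Y) (A(Y, x) = (x + Y)/(Y + 1) + Y*4 = (Y + x)/(1 + Y) + 4*Y = 4*Y + (Y + x)/(1 + Y))
P = -12424 (P = 8506 - 20930 = -12424)
P/A(h, -134) = -12424*(1 - 312)/(-134 + 4*(-312)**2 + 5*(-312)) = -12424*(-311/(-134 + 4*97344 - 1560)) = -12424*(-311/(-134 + 389376 - 1560)) = -12424/((-1/311*387682)) = -12424/(-387682/311) = -12424*(-311/387682) = 1931932/193841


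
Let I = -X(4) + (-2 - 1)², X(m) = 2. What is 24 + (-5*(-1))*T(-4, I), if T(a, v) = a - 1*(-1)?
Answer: 9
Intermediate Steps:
I = 7 (I = -1*2 + (-2 - 1)² = -2 + (-3)² = -2 + 9 = 7)
T(a, v) = 1 + a (T(a, v) = a + 1 = 1 + a)
24 + (-5*(-1))*T(-4, I) = 24 + (-5*(-1))*(1 - 4) = 24 + 5*(-3) = 24 - 15 = 9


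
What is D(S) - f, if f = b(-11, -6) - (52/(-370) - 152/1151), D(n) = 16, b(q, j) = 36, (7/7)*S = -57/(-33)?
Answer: -4316746/212935 ≈ -20.273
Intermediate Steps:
S = 19/11 (S = -57/(-33) = -57*(-1/33) = 19/11 ≈ 1.7273)
f = 7723706/212935 (f = 36 - (52/(-370) - 152/1151) = 36 - (52*(-1/370) - 152*1/1151) = 36 - (-26/185 - 152/1151) = 36 - 1*(-58046/212935) = 36 + 58046/212935 = 7723706/212935 ≈ 36.273)
D(S) - f = 16 - 1*7723706/212935 = 16 - 7723706/212935 = -4316746/212935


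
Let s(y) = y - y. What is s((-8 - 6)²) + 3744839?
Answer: 3744839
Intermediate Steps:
s(y) = 0
s((-8 - 6)²) + 3744839 = 0 + 3744839 = 3744839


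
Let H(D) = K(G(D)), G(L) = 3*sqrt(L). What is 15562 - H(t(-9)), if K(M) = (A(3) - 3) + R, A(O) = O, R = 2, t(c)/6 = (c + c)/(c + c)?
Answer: 15560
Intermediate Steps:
t(c) = 6 (t(c) = 6*((c + c)/(c + c)) = 6*((2*c)/((2*c))) = 6*((2*c)*(1/(2*c))) = 6*1 = 6)
K(M) = 2 (K(M) = (3 - 3) + 2 = 0 + 2 = 2)
H(D) = 2
15562 - H(t(-9)) = 15562 - 1*2 = 15562 - 2 = 15560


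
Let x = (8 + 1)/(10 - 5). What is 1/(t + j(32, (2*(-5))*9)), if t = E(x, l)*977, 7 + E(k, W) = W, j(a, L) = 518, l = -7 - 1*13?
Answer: -1/25861 ≈ -3.8668e-5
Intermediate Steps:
l = -20 (l = -7 - 13 = -20)
x = 9/5 ≈ 1.8000
E(k, W) = -7 + W
t = -26379 (t = (-7 - 20)*977 = -27*977 = -26379)
1/(t + j(32, (2*(-5))*9)) = 1/(-26379 + 518) = 1/(-25861) = -1/25861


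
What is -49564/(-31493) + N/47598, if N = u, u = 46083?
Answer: 1270146397/499667938 ≈ 2.5420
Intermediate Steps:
N = 46083
-49564/(-31493) + N/47598 = -49564/(-31493) + 46083/47598 = -49564*(-1/31493) + 46083*(1/47598) = 49564/31493 + 15361/15866 = 1270146397/499667938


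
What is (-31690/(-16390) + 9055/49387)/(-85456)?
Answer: -6119591/247045034236 ≈ -2.4771e-5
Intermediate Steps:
(-31690/(-16390) + 9055/49387)/(-85456) = (-31690*(-1/16390) + 9055*(1/49387))*(-1/85456) = (3169/1639 + 9055/49387)*(-1/85456) = (171348548/80945293)*(-1/85456) = -6119591/247045034236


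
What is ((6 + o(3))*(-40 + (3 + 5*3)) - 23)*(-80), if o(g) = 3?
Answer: 17680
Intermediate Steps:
((6 + o(3))*(-40 + (3 + 5*3)) - 23)*(-80) = ((6 + 3)*(-40 + (3 + 5*3)) - 23)*(-80) = (9*(-40 + (3 + 15)) - 23)*(-80) = (9*(-40 + 18) - 23)*(-80) = (9*(-22) - 23)*(-80) = (-198 - 23)*(-80) = -221*(-80) = 17680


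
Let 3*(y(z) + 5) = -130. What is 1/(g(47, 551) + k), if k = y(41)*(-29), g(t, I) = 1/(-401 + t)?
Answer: 354/496189 ≈ 0.00071344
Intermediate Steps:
y(z) = -145/3 (y(z) = -5 + (⅓)*(-130) = -5 - 130/3 = -145/3)
k = 4205/3 (k = -145/3*(-29) = 4205/3 ≈ 1401.7)
1/(g(47, 551) + k) = 1/(1/(-401 + 47) + 4205/3) = 1/(1/(-354) + 4205/3) = 1/(-1/354 + 4205/3) = 1/(496189/354) = 354/496189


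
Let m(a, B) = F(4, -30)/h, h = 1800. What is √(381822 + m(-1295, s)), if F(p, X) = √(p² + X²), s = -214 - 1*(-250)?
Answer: √(343639800 + √229)/30 ≈ 617.92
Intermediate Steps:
s = 36 (s = -214 + 250 = 36)
F(p, X) = √(X² + p²)
m(a, B) = √229/900 (m(a, B) = √((-30)² + 4²)/1800 = √(900 + 16)*(1/1800) = √916*(1/1800) = (2*√229)*(1/1800) = √229/900)
√(381822 + m(-1295, s)) = √(381822 + √229/900)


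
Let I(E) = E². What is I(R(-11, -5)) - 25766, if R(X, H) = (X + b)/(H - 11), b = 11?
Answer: -25766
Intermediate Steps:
R(X, H) = (11 + X)/(-11 + H) (R(X, H) = (X + 11)/(H - 11) = (11 + X)/(-11 + H))
I(R(-11, -5)) - 25766 = ((11 - 11)/(-11 - 5))² - 25766 = (0/(-16))² - 25766 = (-1/16*0)² - 25766 = 0² - 25766 = 0 - 25766 = -25766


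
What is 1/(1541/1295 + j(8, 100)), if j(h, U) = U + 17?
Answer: 1295/153056 ≈ 0.0084610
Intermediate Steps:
j(h, U) = 17 + U
1/(1541/1295 + j(8, 100)) = 1/(1541/1295 + (17 + 100)) = 1/(1541*(1/1295) + 117) = 1/(1541/1295 + 117) = 1/(153056/1295) = 1295/153056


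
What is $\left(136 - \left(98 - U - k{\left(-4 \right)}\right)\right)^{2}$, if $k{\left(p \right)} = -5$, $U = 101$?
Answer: $17956$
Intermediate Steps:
$\left(136 - \left(98 - U - k{\left(-4 \right)}\right)\right)^{2} = \left(136 + \left(\left(101 - 5\right) - 98\right)\right)^{2} = \left(136 + \left(96 - 98\right)\right)^{2} = \left(136 - 2\right)^{2} = 134^{2} = 17956$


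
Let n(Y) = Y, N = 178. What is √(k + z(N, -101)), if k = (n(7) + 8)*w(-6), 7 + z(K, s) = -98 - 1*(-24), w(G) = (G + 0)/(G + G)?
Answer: 7*I*√6/2 ≈ 8.5732*I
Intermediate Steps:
w(G) = ½ (w(G) = G/((2*G)) = G*(1/(2*G)) = ½)
z(K, s) = -81 (z(K, s) = -7 + (-98 - 1*(-24)) = -7 + (-98 + 24) = -7 - 74 = -81)
k = 15/2 (k = (7 + 8)*(½) = 15*(½) = 15/2 ≈ 7.5000)
√(k + z(N, -101)) = √(15/2 - 81) = √(-147/2) = 7*I*√6/2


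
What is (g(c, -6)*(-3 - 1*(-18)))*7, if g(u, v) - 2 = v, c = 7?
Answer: -420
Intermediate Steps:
g(u, v) = 2 + v
(g(c, -6)*(-3 - 1*(-18)))*7 = ((2 - 6)*(-3 - 1*(-18)))*7 = -4*(-3 + 18)*7 = -4*15*7 = -60*7 = -420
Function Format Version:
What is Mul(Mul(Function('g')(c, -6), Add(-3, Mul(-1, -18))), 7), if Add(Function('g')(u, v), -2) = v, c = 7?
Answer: -420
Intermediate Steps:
Function('g')(u, v) = Add(2, v)
Mul(Mul(Function('g')(c, -6), Add(-3, Mul(-1, -18))), 7) = Mul(Mul(Add(2, -6), Add(-3, Mul(-1, -18))), 7) = Mul(Mul(-4, Add(-3, 18)), 7) = Mul(Mul(-4, 15), 7) = Mul(-60, 7) = -420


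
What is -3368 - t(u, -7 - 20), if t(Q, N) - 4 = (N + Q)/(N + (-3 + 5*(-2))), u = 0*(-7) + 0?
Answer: -134907/40 ≈ -3372.7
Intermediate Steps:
u = 0 (u = 0 + 0 = 0)
t(Q, N) = 4 + (N + Q)/(-13 + N) (t(Q, N) = 4 + (N + Q)/(N + (-3 + 5*(-2))) = 4 + (N + Q)/(N + (-3 - 10)) = 4 + (N + Q)/(N - 13) = 4 + (N + Q)/(-13 + N))
-3368 - t(u, -7 - 20) = -3368 - (-52 + 0 + 5*(-7 - 20))/(-13 + (-7 - 20)) = -3368 - (-52 + 0 + 5*(-27))/(-13 - 27) = -3368 - (-52 + 0 - 135)/(-40) = -3368 - (-1)*(-187)/40 = -3368 - 1*187/40 = -3368 - 187/40 = -134907/40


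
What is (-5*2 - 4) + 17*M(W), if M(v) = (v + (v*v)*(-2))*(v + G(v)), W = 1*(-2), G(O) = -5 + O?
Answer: 1516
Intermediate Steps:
W = -2
M(v) = (-5 + 2*v)*(v - 2*v²) (M(v) = (v + (v*v)*(-2))*(v + (-5 + v)) = (v + v²*(-2))*(-5 + 2*v) = (v - 2*v²)*(-5 + 2*v) = (-5 + 2*v)*(v - 2*v²))
(-5*2 - 4) + 17*M(W) = (-5*2 - 4) + 17*(-2*(-5 - 4*(-2)² + 12*(-2))) = (-10 - 4) + 17*(-2*(-5 - 4*4 - 24)) = -14 + 17*(-2*(-5 - 16 - 24)) = -14 + 17*(-2*(-45)) = -14 + 17*90 = -14 + 1530 = 1516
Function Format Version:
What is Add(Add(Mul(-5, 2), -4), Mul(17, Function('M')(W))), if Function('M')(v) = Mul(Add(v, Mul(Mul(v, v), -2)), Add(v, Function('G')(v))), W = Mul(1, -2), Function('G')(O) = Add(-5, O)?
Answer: 1516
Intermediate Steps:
W = -2
Function('M')(v) = Mul(Add(-5, Mul(2, v)), Add(v, Mul(-2, Pow(v, 2)))) (Function('M')(v) = Mul(Add(v, Mul(Mul(v, v), -2)), Add(v, Add(-5, v))) = Mul(Add(v, Mul(Pow(v, 2), -2)), Add(-5, Mul(2, v))) = Mul(Add(v, Mul(-2, Pow(v, 2))), Add(-5, Mul(2, v))) = Mul(Add(-5, Mul(2, v)), Add(v, Mul(-2, Pow(v, 2)))))
Add(Add(Mul(-5, 2), -4), Mul(17, Function('M')(W))) = Add(Add(Mul(-5, 2), -4), Mul(17, Mul(-2, Add(-5, Mul(-4, Pow(-2, 2)), Mul(12, -2))))) = Add(Add(-10, -4), Mul(17, Mul(-2, Add(-5, Mul(-4, 4), -24)))) = Add(-14, Mul(17, Mul(-2, Add(-5, -16, -24)))) = Add(-14, Mul(17, Mul(-2, -45))) = Add(-14, Mul(17, 90)) = Add(-14, 1530) = 1516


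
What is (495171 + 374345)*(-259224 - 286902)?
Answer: -474865295016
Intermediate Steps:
(495171 + 374345)*(-259224 - 286902) = 869516*(-546126) = -474865295016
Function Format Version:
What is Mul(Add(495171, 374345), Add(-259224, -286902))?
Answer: -474865295016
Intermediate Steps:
Mul(Add(495171, 374345), Add(-259224, -286902)) = Mul(869516, -546126) = -474865295016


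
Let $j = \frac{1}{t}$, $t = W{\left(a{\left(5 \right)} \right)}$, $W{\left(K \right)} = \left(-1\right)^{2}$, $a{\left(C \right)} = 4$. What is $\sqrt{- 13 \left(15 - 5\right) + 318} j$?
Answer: $2 \sqrt{47} \approx 13.711$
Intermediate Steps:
$W{\left(K \right)} = 1$
$t = 1$
$j = 1$ ($j = 1^{-1} = 1$)
$\sqrt{- 13 \left(15 - 5\right) + 318} j = \sqrt{- 13 \left(15 - 5\right) + 318} \cdot 1 = \sqrt{\left(-13\right) 10 + 318} \cdot 1 = \sqrt{-130 + 318} \cdot 1 = \sqrt{188} \cdot 1 = 2 \sqrt{47} \cdot 1 = 2 \sqrt{47}$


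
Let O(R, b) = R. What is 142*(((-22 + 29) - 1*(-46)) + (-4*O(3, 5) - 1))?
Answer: 5680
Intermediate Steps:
142*(((-22 + 29) - 1*(-46)) + (-4*O(3, 5) - 1)) = 142*(((-22 + 29) - 1*(-46)) + (-4*3 - 1)) = 142*((7 + 46) + (-12 - 1)) = 142*(53 - 13) = 142*40 = 5680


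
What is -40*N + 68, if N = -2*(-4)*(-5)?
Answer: 1668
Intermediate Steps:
N = -40 (N = 8*(-5) = -40)
-40*N + 68 = -40*(-40) + 68 = 1600 + 68 = 1668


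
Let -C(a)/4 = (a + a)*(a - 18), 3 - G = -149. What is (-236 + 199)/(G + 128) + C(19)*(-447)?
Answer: 19024283/280 ≈ 67944.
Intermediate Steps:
G = 152 (G = 3 - 1*(-149) = 3 + 149 = 152)
C(a) = -8*a*(-18 + a) (C(a) = -4*(a + a)*(a - 18) = -4*2*a*(-18 + a) = -8*a*(-18 + a))
(-236 + 199)/(G + 128) + C(19)*(-447) = (-236 + 199)/(152 + 128) + (8*19*(18 - 1*19))*(-447) = -37/280 + (8*19*(18 - 19))*(-447) = -37*1/280 + (8*19*(-1))*(-447) = -37/280 - 152*(-447) = -37/280 + 67944 = 19024283/280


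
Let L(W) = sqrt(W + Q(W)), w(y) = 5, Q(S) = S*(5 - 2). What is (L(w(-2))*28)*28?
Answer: 1568*sqrt(5) ≈ 3506.2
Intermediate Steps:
Q(S) = 3*S (Q(S) = S*3 = 3*S)
L(W) = 2*sqrt(W) (L(W) = sqrt(W + 3*W) = sqrt(4*W) = 2*sqrt(W))
(L(w(-2))*28)*28 = ((2*sqrt(5))*28)*28 = (56*sqrt(5))*28 = 1568*sqrt(5)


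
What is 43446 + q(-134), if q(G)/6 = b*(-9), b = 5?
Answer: 43176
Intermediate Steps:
q(G) = -270 (q(G) = 6*(5*(-9)) = 6*(-45) = -270)
43446 + q(-134) = 43446 - 270 = 43176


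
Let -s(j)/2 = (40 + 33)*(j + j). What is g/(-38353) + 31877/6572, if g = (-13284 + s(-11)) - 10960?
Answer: 1360800885/252055916 ≈ 5.3988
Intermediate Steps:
s(j) = -292*j (s(j) = -2*(40 + 33)*(j + j) = -146*2*j = -292*j)
g = -21032 (g = (-13284 - 292*(-11)) - 10960 = (-13284 + 3212) - 10960 = -10072 - 10960 = -21032)
g/(-38353) + 31877/6572 = -21032/(-38353) + 31877/6572 = -21032*(-1/38353) + 31877*(1/6572) = 21032/38353 + 31877/6572 = 1360800885/252055916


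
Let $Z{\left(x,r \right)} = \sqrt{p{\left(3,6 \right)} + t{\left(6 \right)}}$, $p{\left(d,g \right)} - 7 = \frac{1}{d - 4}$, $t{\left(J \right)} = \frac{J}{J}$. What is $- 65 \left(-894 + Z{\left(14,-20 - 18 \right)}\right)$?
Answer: $58110 - 65 \sqrt{7} \approx 57938.0$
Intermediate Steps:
$t{\left(J \right)} = 1$
$p{\left(d,g \right)} = 7 + \frac{1}{-4 + d}$ ($p{\left(d,g \right)} = 7 + \frac{1}{d - 4} = 7 + \frac{1}{-4 + d}$)
$Z{\left(x,r \right)} = \sqrt{7}$ ($Z{\left(x,r \right)} = \sqrt{\frac{-27 + 7 \cdot 3}{-4 + 3} + 1} = \sqrt{\frac{-27 + 21}{-1} + 1} = \sqrt{\left(-1\right) \left(-6\right) + 1} = \sqrt{6 + 1} = \sqrt{7}$)
$- 65 \left(-894 + Z{\left(14,-20 - 18 \right)}\right) = - 65 \left(-894 + \sqrt{7}\right) = 58110 - 65 \sqrt{7}$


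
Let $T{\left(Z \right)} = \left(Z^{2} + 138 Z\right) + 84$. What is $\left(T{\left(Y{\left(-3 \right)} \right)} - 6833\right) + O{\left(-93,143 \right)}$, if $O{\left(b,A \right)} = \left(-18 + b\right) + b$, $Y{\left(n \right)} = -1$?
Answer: $-7090$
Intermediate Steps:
$O{\left(b,A \right)} = -18 + 2 b$
$T{\left(Z \right)} = 84 + Z^{2} + 138 Z$
$\left(T{\left(Y{\left(-3 \right)} \right)} - 6833\right) + O{\left(-93,143 \right)} = \left(\left(84 + \left(-1\right)^{2} + 138 \left(-1\right)\right) - 6833\right) + \left(-18 + 2 \left(-93\right)\right) = \left(\left(84 + 1 - 138\right) - 6833\right) - 204 = \left(-53 - 6833\right) - 204 = -6886 - 204 = -7090$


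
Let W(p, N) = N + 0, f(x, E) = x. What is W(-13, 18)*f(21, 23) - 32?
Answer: 346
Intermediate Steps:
W(p, N) = N
W(-13, 18)*f(21, 23) - 32 = 18*21 - 32 = 378 - 32 = 346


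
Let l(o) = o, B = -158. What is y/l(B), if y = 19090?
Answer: -9545/79 ≈ -120.82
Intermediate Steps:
y/l(B) = 19090/(-158) = 19090*(-1/158) = -9545/79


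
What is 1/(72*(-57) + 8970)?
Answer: 1/4866 ≈ 0.00020551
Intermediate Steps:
1/(72*(-57) + 8970) = 1/(-4104 + 8970) = 1/4866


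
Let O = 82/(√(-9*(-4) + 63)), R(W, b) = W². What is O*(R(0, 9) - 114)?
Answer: -3116*√11/11 ≈ -939.51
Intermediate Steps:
O = 82*√11/33 (O = 82/(√(36 + 63)) = 82/(√99) = 82/((3*√11)) = 82*(√11/33) = 82*√11/33 ≈ 8.2413)
O*(R(0, 9) - 114) = (82*√11/33)*(0² - 114) = (82*√11/33)*(0 - 114) = (82*√11/33)*(-114) = -3116*√11/11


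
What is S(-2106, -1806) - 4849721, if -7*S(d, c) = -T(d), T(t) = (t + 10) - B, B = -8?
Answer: -33950135/7 ≈ -4.8500e+6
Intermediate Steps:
T(t) = 18 + t (T(t) = (t + 10) - 1*(-8) = (10 + t) + 8 = 18 + t)
S(d, c) = 18/7 + d/7 (S(d, c) = -(-1)*(18 + d)/7 = -(-18 - d)/7 = 18/7 + d/7)
S(-2106, -1806) - 4849721 = (18/7 + (⅐)*(-2106)) - 4849721 = (18/7 - 2106/7) - 4849721 = -2088/7 - 4849721 = -33950135/7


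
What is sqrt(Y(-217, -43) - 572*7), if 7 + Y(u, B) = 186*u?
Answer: I*sqrt(44373) ≈ 210.65*I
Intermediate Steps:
Y(u, B) = -7 + 186*u
sqrt(Y(-217, -43) - 572*7) = sqrt((-7 + 186*(-217)) - 572*7) = sqrt((-7 - 40362) - 4004) = sqrt(-40369 - 4004) = sqrt(-44373) = I*sqrt(44373)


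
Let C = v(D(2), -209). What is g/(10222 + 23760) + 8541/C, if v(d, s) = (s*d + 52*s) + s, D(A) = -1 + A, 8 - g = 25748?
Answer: -2481803/1638978 ≈ -1.5142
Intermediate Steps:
g = -25740 (g = 8 - 1*25748 = 8 - 25748 = -25740)
v(d, s) = 53*s + d*s (v(d, s) = (d*s + 52*s) + s = (52*s + d*s) + s = 53*s + d*s)
C = -11286 (C = -209*(53 + (-1 + 2)) = -209*(53 + 1) = -209*54 = -11286)
g/(10222 + 23760) + 8541/C = -25740/(10222 + 23760) + 8541/(-11286) = -25740/33982 + 8541*(-1/11286) = -25740*1/33982 - 949/1254 = -990/1307 - 949/1254 = -2481803/1638978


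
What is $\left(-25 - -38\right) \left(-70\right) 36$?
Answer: $-32760$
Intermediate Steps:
$\left(-25 - -38\right) \left(-70\right) 36 = \left(-25 + 38\right) \left(-70\right) 36 = 13 \left(-70\right) 36 = \left(-910\right) 36 = -32760$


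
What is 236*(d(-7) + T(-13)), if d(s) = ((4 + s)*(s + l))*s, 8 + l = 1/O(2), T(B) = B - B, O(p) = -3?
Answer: -75992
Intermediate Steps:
T(B) = 0
l = -25/3 (l = -8 + 1/(-3) = -8 + 1*(-⅓) = -8 - ⅓ = -25/3 ≈ -8.3333)
d(s) = s*(4 + s)*(-25/3 + s) (d(s) = ((4 + s)*(s - 25/3))*s = ((4 + s)*(-25/3 + s))*s = s*(4 + s)*(-25/3 + s))
236*(d(-7) + T(-13)) = 236*((⅓)*(-7)*(-100 - 13*(-7) + 3*(-7)²) + 0) = 236*((⅓)*(-7)*(-100 + 91 + 3*49) + 0) = 236*((⅓)*(-7)*(-100 + 91 + 147) + 0) = 236*((⅓)*(-7)*138 + 0) = 236*(-322 + 0) = 236*(-322) = -75992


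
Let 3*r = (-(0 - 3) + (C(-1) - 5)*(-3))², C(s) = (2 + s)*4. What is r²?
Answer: 144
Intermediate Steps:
C(s) = 8 + 4*s
r = 12 (r = (-(0 - 3) + ((8 + 4*(-1)) - 5)*(-3))²/3 = (-1*(-3) + ((8 - 4) - 5)*(-3))²/3 = (3 + (4 - 5)*(-3))²/3 = (3 - 1*(-3))²/3 = (3 + 3)²/3 = (⅓)*6² = (⅓)*36 = 12)
r² = 12² = 144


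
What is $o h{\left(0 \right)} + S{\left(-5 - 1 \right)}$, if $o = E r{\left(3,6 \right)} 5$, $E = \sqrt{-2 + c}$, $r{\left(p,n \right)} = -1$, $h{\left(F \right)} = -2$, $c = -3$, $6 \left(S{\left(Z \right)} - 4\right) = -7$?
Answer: $\frac{17}{6} + 10 i \sqrt{5} \approx 2.8333 + 22.361 i$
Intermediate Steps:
$S{\left(Z \right)} = \frac{17}{6}$ ($S{\left(Z \right)} = 4 + \frac{1}{6} \left(-7\right) = 4 - \frac{7}{6} = \frac{17}{6}$)
$E = i \sqrt{5}$ ($E = \sqrt{-2 - 3} = \sqrt{-5} = i \sqrt{5} \approx 2.2361 i$)
$o = - 5 i \sqrt{5}$ ($o = i \sqrt{5} \left(-1\right) 5 = - i \sqrt{5} \cdot 5 = - 5 i \sqrt{5} \approx - 11.18 i$)
$o h{\left(0 \right)} + S{\left(-5 - 1 \right)} = - 5 i \sqrt{5} \left(-2\right) + \frac{17}{6} = 10 i \sqrt{5} + \frac{17}{6} = \frac{17}{6} + 10 i \sqrt{5}$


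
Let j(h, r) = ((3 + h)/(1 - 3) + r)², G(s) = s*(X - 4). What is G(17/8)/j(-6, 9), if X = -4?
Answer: -68/441 ≈ -0.15420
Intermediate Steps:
G(s) = -8*s (G(s) = s*(-4 - 4) = s*(-8) = -8*s)
j(h, r) = (-3/2 + r - h/2)² (j(h, r) = ((3 + h)/(-2) + r)² = ((3 + h)*(-½) + r)² = ((-3/2 - h/2) + r)² = (-3/2 + r - h/2)²)
G(17/8)/j(-6, 9) = (-136/8)/(((3 - 6 - 2*9)²/4)) = (-136/8)/(((3 - 6 - 18)²/4)) = (-8*17/8)/(((¼)*(-21)²)) = -17/((¼)*441) = -17/441/4 = -17*4/441 = -68/441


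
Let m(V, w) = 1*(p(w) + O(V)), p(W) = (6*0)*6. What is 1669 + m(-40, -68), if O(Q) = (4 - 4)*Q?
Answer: 1669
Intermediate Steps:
p(W) = 0 (p(W) = 0*6 = 0)
O(Q) = 0 (O(Q) = 0*Q = 0)
m(V, w) = 0 (m(V, w) = 1*(0 + 0) = 1*0 = 0)
1669 + m(-40, -68) = 1669 + 0 = 1669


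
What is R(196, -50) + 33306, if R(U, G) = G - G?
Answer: 33306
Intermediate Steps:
R(U, G) = 0
R(196, -50) + 33306 = 0 + 33306 = 33306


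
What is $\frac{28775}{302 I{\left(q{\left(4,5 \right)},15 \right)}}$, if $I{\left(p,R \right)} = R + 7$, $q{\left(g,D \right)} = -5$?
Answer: $\frac{28775}{6644} \approx 4.331$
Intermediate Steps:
$I{\left(p,R \right)} = 7 + R$
$\frac{28775}{302 I{\left(q{\left(4,5 \right)},15 \right)}} = \frac{28775}{302 \left(7 + 15\right)} = \frac{28775}{302 \cdot 22} = \frac{28775}{6644}$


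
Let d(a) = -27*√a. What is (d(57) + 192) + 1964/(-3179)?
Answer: 608404/3179 - 27*√57 ≈ -12.463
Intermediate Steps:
(d(57) + 192) + 1964/(-3179) = (-27*√57 + 192) + 1964/(-3179) = (192 - 27*√57) + 1964*(-1/3179) = (192 - 27*√57) - 1964/3179 = 608404/3179 - 27*√57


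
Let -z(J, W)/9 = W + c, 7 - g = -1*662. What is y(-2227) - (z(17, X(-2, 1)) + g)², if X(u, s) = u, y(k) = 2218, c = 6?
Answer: -398471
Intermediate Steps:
g = 669 (g = 7 - (-1)*662 = 7 - 1*(-662) = 7 + 662 = 669)
z(J, W) = -54 - 9*W (z(J, W) = -9*(W + 6) = -9*(6 + W) = -54 - 9*W)
y(-2227) - (z(17, X(-2, 1)) + g)² = 2218 - ((-54 - 9*(-2)) + 669)² = 2218 - ((-54 + 18) + 669)² = 2218 - (-36 + 669)² = 2218 - 1*633² = 2218 - 1*400689 = 2218 - 400689 = -398471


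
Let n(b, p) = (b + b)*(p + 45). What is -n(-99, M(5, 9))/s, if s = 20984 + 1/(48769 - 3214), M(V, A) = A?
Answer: 487074060/955926121 ≈ 0.50953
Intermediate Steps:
s = 955926121/45555 (s = 20984 + 1/45555 = 955926121/45555 ≈ 20984.)
n(b, p) = 2*b*(45 + p) (n(b, p) = (2*b)*(45 + p) = 2*b*(45 + p))
-n(-99, M(5, 9))/s = -2*(-99)*(45 + 9)/955926121/45555 = -2*(-99)*54*45555/955926121 = -(-10692)*45555/955926121 = -1*(-487074060/955926121) = 487074060/955926121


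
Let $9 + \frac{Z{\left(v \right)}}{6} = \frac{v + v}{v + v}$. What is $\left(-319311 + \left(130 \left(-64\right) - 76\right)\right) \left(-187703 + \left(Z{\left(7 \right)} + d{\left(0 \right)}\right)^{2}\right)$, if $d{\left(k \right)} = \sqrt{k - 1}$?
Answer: $60756877800 + 31459872 i \approx 6.0757 \cdot 10^{10} + 3.146 \cdot 10^{7} i$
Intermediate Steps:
$d{\left(k \right)} = \sqrt{-1 + k}$
$Z{\left(v \right)} = -48$ ($Z{\left(v \right)} = -54 + 6 \frac{v + v}{v + v} = -54 + 6 \frac{2 v}{2 v} = -54 + 6 \cdot 2 v \frac{1}{2 v} = -54 + 6 \cdot 1 = -54 + 6 = -48$)
$\left(-319311 + \left(130 \left(-64\right) - 76\right)\right) \left(-187703 + \left(Z{\left(7 \right)} + d{\left(0 \right)}\right)^{2}\right) = \left(-319311 + \left(130 \left(-64\right) - 76\right)\right) \left(-187703 + \left(-48 + \sqrt{-1 + 0}\right)^{2}\right) = \left(-319311 - 8396\right) \left(-187703 + \left(-48 + \sqrt{-1}\right)^{2}\right) = \left(-319311 - 8396\right) \left(-187703 + \left(-48 + i\right)^{2}\right) = - 327707 \left(-187703 + \left(-48 + i\right)^{2}\right) = 61511587021 - 327707 \left(-48 + i\right)^{2}$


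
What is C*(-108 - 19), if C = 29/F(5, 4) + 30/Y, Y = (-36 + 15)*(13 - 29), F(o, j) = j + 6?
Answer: -106299/280 ≈ -379.64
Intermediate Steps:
F(o, j) = 6 + j
Y = 336 (Y = -21*(-16) = 336)
C = 837/280 (C = 29/(6 + 4) + 30/336 = 29/10 + 30*(1/336) = 29*(1/10) + 5/56 = 29/10 + 5/56 = 837/280 ≈ 2.9893)
C*(-108 - 19) = 837*(-108 - 19)/280 = (837/280)*(-127) = -106299/280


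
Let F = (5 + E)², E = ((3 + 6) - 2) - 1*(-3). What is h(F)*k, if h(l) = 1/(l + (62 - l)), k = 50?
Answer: 25/31 ≈ 0.80645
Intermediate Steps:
E = 10 (E = (9 - 2) + 3 = 7 + 3 = 10)
F = 225 (F = (5 + 10)² = 15² = 225)
h(l) = 1/62
h(F)*k = (1/62)*50 = 25/31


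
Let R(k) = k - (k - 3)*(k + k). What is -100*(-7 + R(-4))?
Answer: 6700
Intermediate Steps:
R(k) = k - 2*k*(-3 + k) (R(k) = k - (-3 + k)*2*k = k - 2*k*(-3 + k))
-100*(-7 + R(-4)) = -100*(-7 - 4*(7 - 2*(-4))) = -100*(-7 - 4*(7 + 8)) = -100*(-7 - 4*15) = -100*(-7 - 60) = -100*(-67) = 6700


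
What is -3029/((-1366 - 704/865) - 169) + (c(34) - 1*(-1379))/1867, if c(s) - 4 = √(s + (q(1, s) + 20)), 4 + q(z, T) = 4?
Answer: 6728985152/2480270293 + 3*√6/1867 ≈ 2.7169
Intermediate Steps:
q(z, T) = 0 (q(z, T) = -4 + 4 = 0)
c(s) = 4 + √(20 + s) (c(s) = 4 + √(s + (0 + 20)) = 4 + √(s + 20) = 4 + √(20 + s))
-3029/((-1366 - 704/865) - 169) + (c(34) - 1*(-1379))/1867 = -3029/((-1366 - 704/865) - 169) + ((4 + √(20 + 34)) - 1*(-1379))/1867 = -3029/((-1366 - 704*1/865) - 169) + ((4 + √54) + 1379)*(1/1867) = -3029/((-1366 - 704/865) - 169) + ((4 + 3*√6) + 1379)*(1/1867) = -3029/(-1182294/865 - 169) + (1383 + 3*√6)*(1/1867) = -3029/(-1328479/865) + (1383/1867 + 3*√6/1867) = -3029*(-865/1328479) + (1383/1867 + 3*√6/1867) = 2620085/1328479 + (1383/1867 + 3*√6/1867) = 6728985152/2480270293 + 3*√6/1867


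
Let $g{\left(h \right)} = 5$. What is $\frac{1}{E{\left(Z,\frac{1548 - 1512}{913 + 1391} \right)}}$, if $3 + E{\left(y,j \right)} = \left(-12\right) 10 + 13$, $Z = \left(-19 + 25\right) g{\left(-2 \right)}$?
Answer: $- \frac{1}{110} \approx -0.0090909$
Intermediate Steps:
$Z = 30$ ($Z = \left(-19 + 25\right) 5 = 6 \cdot 5 = 30$)
$E{\left(y,j \right)} = -110$ ($E{\left(y,j \right)} = -3 + \left(\left(-12\right) 10 + 13\right) = -3 + \left(-120 + 13\right) = -3 - 107 = -110$)
$\frac{1}{E{\left(Z,\frac{1548 - 1512}{913 + 1391} \right)}} = \frac{1}{-110} = - \frac{1}{110}$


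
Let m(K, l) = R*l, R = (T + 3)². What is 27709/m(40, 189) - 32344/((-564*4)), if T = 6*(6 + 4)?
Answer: 1013544667/70513254 ≈ 14.374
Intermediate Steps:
T = 60 (T = 6*10 = 60)
R = 3969 (R = (60 + 3)² = 63² = 3969)
m(K, l) = 3969*l
27709/m(40, 189) - 32344/((-564*4)) = 27709/((3969*189)) - 32344/((-564*4)) = 27709/750141 - 32344/(-2256) = 27709*(1/750141) - 32344*(-1/2256) = 27709/750141 + 4043/282 = 1013544667/70513254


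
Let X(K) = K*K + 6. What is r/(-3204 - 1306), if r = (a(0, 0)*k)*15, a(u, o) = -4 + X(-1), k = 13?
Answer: -117/902 ≈ -0.12971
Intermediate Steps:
X(K) = 6 + K² (X(K) = K² + 6 = 6 + K²)
a(u, o) = 3 (a(u, o) = -4 + (6 + (-1)²) = -4 + (6 + 1) = -4 + 7 = 3)
r = 585 (r = (3*13)*15 = 39*15 = 585)
r/(-3204 - 1306) = 585/(-3204 - 1306) = 585/(-4510) = -1/4510*585 = -117/902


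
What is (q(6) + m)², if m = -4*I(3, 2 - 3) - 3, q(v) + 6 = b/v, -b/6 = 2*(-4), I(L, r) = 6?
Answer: 625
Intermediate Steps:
b = 48 (b = -12*(-4) = -6*(-8) = 48)
q(v) = -6 + 48/v
m = -27 (m = -4*6 - 3 = -24 - 3 = -27)
(q(6) + m)² = ((-6 + 48/6) - 27)² = ((-6 + 48*(⅙)) - 27)² = ((-6 + 8) - 27)² = (2 - 27)² = (-25)² = 625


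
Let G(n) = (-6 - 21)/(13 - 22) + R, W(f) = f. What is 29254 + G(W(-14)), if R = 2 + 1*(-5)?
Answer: 29254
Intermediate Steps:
R = -3 (R = 2 - 5 = -3)
G(n) = 0 (G(n) = (-6 - 21)/(13 - 22) - 3 = -27/(-9) - 3 = -27*(-1/9) - 3 = 3 - 3 = 0)
29254 + G(W(-14)) = 29254 + 0 = 29254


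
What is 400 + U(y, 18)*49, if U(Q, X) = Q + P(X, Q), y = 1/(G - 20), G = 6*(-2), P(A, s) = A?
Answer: 40975/32 ≈ 1280.5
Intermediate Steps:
G = -12
y = -1/32 (y = 1/(-12 - 20) = 1/(-32) = -1/32 ≈ -0.031250)
U(Q, X) = Q + X
400 + U(y, 18)*49 = 400 + (-1/32 + 18)*49 = 400 + (575/32)*49 = 400 + 28175/32 = 40975/32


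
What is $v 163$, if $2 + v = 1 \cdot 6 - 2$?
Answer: $326$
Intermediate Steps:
$v = 2$ ($v = -2 + \left(1 \cdot 6 - 2\right) = -2 + \left(6 - 2\right) = -2 + 4 = 2$)
$v 163 = 2 \cdot 163 = 326$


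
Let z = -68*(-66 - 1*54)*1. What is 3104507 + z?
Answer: 3112667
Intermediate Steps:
z = 8160 (z = -68*(-66 - 54)*1 = -68*(-120)*1 = 8160*1 = 8160)
3104507 + z = 3104507 + 8160 = 3112667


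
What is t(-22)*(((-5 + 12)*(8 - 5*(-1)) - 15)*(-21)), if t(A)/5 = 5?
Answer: -39900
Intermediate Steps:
t(A) = 25 (t(A) = 5*5 = 25)
t(-22)*(((-5 + 12)*(8 - 5*(-1)) - 15)*(-21)) = 25*(((-5 + 12)*(8 - 5*(-1)) - 15)*(-21)) = 25*((7*(8 + 5) - 15)*(-21)) = 25*((7*13 - 15)*(-21)) = 25*((91 - 15)*(-21)) = 25*(76*(-21)) = 25*(-1596) = -39900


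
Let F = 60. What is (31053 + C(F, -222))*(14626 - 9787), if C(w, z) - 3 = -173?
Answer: 149442837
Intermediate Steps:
C(w, z) = -170 (C(w, z) = 3 - 173 = -170)
(31053 + C(F, -222))*(14626 - 9787) = (31053 - 170)*(14626 - 9787) = 30883*4839 = 149442837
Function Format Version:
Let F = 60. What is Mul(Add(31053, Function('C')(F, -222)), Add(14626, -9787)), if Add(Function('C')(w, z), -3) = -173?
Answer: 149442837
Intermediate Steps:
Function('C')(w, z) = -170 (Function('C')(w, z) = Add(3, -173) = -170)
Mul(Add(31053, Function('C')(F, -222)), Add(14626, -9787)) = Mul(Add(31053, -170), Add(14626, -9787)) = Mul(30883, 4839) = 149442837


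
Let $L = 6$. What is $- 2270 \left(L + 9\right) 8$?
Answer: $-272400$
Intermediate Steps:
$- 2270 \left(L + 9\right) 8 = - 2270 \left(6 + 9\right) 8 = - 2270 \cdot 15 \cdot 8 = \left(-2270\right) 120 = -272400$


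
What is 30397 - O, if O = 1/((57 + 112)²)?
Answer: 868168716/28561 ≈ 30397.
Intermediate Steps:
O = 1/28561 (O = 1/(169²) = 1/28561 ≈ 3.5013e-5)
30397 - O = 30397 - 1*1/28561 = 30397 - 1/28561 = 868168716/28561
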